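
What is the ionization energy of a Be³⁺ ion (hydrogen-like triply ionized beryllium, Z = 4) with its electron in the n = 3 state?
24.19 eV

The ionization energy is the energy needed to remove the electron completely (n → ∞).

For a hydrogen-like ion with Z = 4, E_n = -13.6057 Z² / n² eV.

At n = 3: E_3 = -13.6057 × 4² / 3² = -24.18791 eV
At n = ∞: E_∞ = 0 eV

Ionization energy = E_∞ - E_3 = 0 - (-24.18791) = 24.18791 eV
Ionization energy ≈ 24.19 eV

This is also called the binding energy of the electron in state n = 3.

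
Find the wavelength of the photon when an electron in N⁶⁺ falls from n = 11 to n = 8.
252.661553 nm

First, find the transition energy using E_n = -13.6057 Z² / n² eV:
E_11 = -13.6057 × 7² / 11² = -5.5097462810 eV
E_8 = -13.6057 × 7² / 8² = -10.4168640625 eV

Photon energy: |ΔE| = |E_8 - E_11| = 4.9071177815 eV

Convert to wavelength using E = hc/λ with hc = 1239.84 eV·nm:
λ = hc/E = 1239.84 eV·nm / 4.9071177815 eV
λ = 252.661553 nm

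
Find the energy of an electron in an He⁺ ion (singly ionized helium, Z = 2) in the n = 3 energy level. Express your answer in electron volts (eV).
-6.05 eV

The energy levels of a hydrogen-like atom are given by:
E_n = -13.6057 Z² / n² eV  (with Z = 2 for He⁺)

For n = 3:
E_3 = -13.6057 × 2² / 3²
E_3 = -13.6057 × 4 / 9
E_3 = -6.05 eV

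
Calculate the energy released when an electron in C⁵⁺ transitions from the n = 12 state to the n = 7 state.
6.5946 eV

The energy levels are E_n = -13.6057 Z² eV / n².

Energy at n = 12: E_12 = -13.6057 × 6² / 12² = -3.4014250 eV
Energy at n = 7: E_7 = -13.6057 × 6² / 7² = -9.9960245 eV

For emission (electron falling to lower state), the photon energy is:
E_photon = E_12 - E_7 = |-3.4014250 - (-9.9960245)|
E_photon = 6.5946 eV

This energy is carried away by the emitted photon.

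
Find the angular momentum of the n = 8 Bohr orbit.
8.4366e-34 J·s (or 8ℏ)

In the Bohr model, angular momentum is quantized:
L = nℏ

where ℏ = h/(2π) = 1.054572e-34 J·s

For n = 8:
L = 8 × 1.054572e-34 J·s
L = 8.4366e-34 J·s

This can also be written as L = 8ℏ.
The angular momentum is an integer multiple of the reduced Planck constant.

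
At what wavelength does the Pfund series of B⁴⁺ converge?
91.127 nm

The series limit corresponds to the transition from n = ∞ to n = 5.
This is the highest energy (shortest wavelength) transition in the Pfund series.

E_∞ = 0 eV
E_5 = -13.6057 × 5² / 5² = -13.60570 eV

Energy at series limit:
ΔE = E_∞ - E_5 = 0 - (-13.60570) = 13.60570 eV
λ = hc/E = 1239.84 eV·nm / 13.60570 eV = 91.127 nm

This energy equals the ionization energy from the n = 5 state of B⁴⁺.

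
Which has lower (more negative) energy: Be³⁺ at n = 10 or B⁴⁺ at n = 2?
B⁴⁺ at n = 2 (E = -85.035625 eV)

Using E_n = -13.6057 Z² / n² eV:

Be³⁺ (Z = 4) at n = 10:
E = -13.6057 × 4² / 10² = -13.6057 × 16 / 100 = -2.176912000 eV

B⁴⁺ (Z = 5) at n = 2:
E = -13.6057 × 5² / 2² = -13.6057 × 25 / 4 = -85.035625000 eV

Since -85.035625000 eV < -2.176912000 eV,
B⁴⁺ at n = 2 is more tightly bound (requires more energy to ionize).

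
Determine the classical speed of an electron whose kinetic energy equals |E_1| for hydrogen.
2.19e+06 m/s (or 0.7297% of c)

The binding energy at n = 1 for hydrogen is:
E_1 = -13.6057/1² = -13.605700 eV
|E_1| = 13.605700 eV

Convert to Joules:
KE = 13.605700 eV × (1.602177 × 10⁻¹⁹ J/eV) = 2.1799e-18 J

Using KE = ½mv²:
v = √(2·KE/m_e)
v = √(2 × 2.1799e-18 J / 9.10938 × 10⁻³¹ kg)
v = 2.19e+06 m/s

This is approximately 0.7297% the speed of light.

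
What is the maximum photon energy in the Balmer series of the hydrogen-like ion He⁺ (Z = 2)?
13.605700 eV

The series limit corresponds to the transition from n = ∞ to n = 2.
This is the highest energy (shortest wavelength) transition in the Balmer series.

E_∞ = 0 eV
E_2 = -13.6057 × 2² / 2² = -13.605700 eV

Energy at series limit:
ΔE = E_∞ - E_2 = 0 - (-13.605700) = 13.605700 eV

This energy equals the ionization energy from the n = 2 state of He⁺.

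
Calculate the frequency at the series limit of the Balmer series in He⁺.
3.290e+15 Hz

The series limit corresponds to the transition from n = ∞ to n = 2.
This is the highest energy (shortest wavelength) transition in the Balmer series.

E_∞ = 0 eV
E_2 = -13.6057 × 2² / 2² = -13.6057000 eV

Energy at series limit:
ΔE = E_∞ - E_2 = 0 - (-13.6057000) = 13.6057000 eV
E = 13.6057000 eV × (1.602177 × 10⁻¹⁹ J/eV) = 2.17987e-18 J
f = E/h = 2.17987e-18 J / (6.62607 × 10⁻³⁴ J·s) = 3.290e+15 Hz

This energy equals the ionization energy from the n = 2 state of He⁺.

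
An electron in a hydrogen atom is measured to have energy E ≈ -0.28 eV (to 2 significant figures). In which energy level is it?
n = 7

The exact energy levels follow E_n = -13.6057 eV / n².

The measured value (-0.28 eV) is reported to only 2 significant figures, so we must test candidate n values and see which one matches to that precision.

Candidate energies:
  n = 5:  E = -13.6057/5² = -0.54423 eV
  n = 6:  E = -13.6057/6² = -0.37794 eV
  n = 7:  E = -13.6057/7² = -0.27767 eV  ← matches
  n = 8:  E = -13.6057/8² = -0.21259 eV
  n = 9:  E = -13.6057/9² = -0.16797 eV

Checking against the measurement of -0.28 eV (2 sig figs), only n = 7 agrees:
E_7 = -0.27767 eV, which rounds to -0.28 eV ✓

Therefore n = 7.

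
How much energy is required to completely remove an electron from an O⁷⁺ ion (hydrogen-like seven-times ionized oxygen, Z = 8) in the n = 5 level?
34.831 eV

The ionization energy is the energy needed to remove the electron completely (n → ∞).

For a hydrogen-like ion with Z = 8, E_n = -13.6057 Z² / n² eV.

At n = 5: E_5 = -13.6057 × 8² / 5² = -34.830592 eV
At n = ∞: E_∞ = 0 eV

Ionization energy = E_∞ - E_5 = 0 - (-34.830592) = 34.830592 eV
Ionization energy ≈ 34.831 eV

This is also called the binding energy of the electron in state n = 5.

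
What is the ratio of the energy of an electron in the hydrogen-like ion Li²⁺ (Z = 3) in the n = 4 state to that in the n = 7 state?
3.06250

Using E_n = -13.6057 Z² / n² eV with Z = 3:

E_4 = -13.6057 × 3² / 4² = -122.4513 / 16 = -7.65320625000 eV
E_7 = -13.6057 × 3² / 7² = -122.4513 / 49 = -2.49900612245 eV

The ratio is:
E_4/E_7 = (-7.65320625000) / (-2.49900612245)
E_4/E_7 = (-122.4513/16) / (-122.4513/49)
E_4/E_7 = 49/16
E_4/E_7 = 3.06250
(Note: the Z² factors cancel in the ratio.)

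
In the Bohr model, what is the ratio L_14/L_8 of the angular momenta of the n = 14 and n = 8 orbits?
1.750

In the Bohr model, L_n = nℏ, so the ratio is purely the ratio of quantum numbers:

L_14/L_8 = 14ℏ / 8ℏ = 14/8 = 1.750

The angular momentum scales linearly with n.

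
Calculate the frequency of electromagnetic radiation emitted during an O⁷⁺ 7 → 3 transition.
1.90975e+16 Hz

First, find the transition energy:
E_7 = -13.6057 × 8² / 7² = -17.7707102 eV
E_3 = -13.6057 × 8² / 3² = -96.7516444 eV
|ΔE| = |E_3 - E_7| = 78.9809342 eV

Convert to Joules: E = 78.9809342 eV × (1.602177 × 10⁻¹⁹ J/eV) = 1.2654144e-17 J

Using E = hf:
f = E/h = 1.2654144e-17 J / (6.62607 × 10⁻³⁴ J·s)
f = 1.90975e+16 Hz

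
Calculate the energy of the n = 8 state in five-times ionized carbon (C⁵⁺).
-7.6532 eV

For hydrogen-like ions, the energy levels scale with Z²:
E_n = -13.6057 Z² / n² eV

For C⁵⁺ (Z = 6) at n = 8:
E_8 = -13.6057 × 6² / 8²
E_8 = -13.6057 × 36 / 64
E_8 = -489.8052 / 64
E_8 = -7.6532 eV

The energy is 36 times more negative than hydrogen at the same n due to the stronger nuclear charge.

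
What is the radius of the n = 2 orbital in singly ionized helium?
0.1058 nm (or 1.0584 Å)

The Bohr radius formula is:
r_n = n² a₀ / Z

where a₀ = 0.0529177 nm is the Bohr radius.

For He⁺ (Z = 2) at n = 2:
r_2 = 2² × 0.0529177 nm / 2
r_2 = 4 × 0.0529177 nm / 2
r_2 = 0.21167 nm / 2
r_2 = 0.1058 nm

The electron orbits at approximately 0.1058 nm from the nucleus.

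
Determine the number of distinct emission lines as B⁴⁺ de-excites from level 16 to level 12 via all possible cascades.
10

The electron can occupy levels n = 12, 13, ..., 16 during de-excitation — that is m = 16 - 12 + 1 = 5 distinct levels.

The number of distinct spectral lines equals the number of ways to choose 2 of these m levels (each pair gives one possible emission transition):

Number of lines = m(m-1)/2 = 5×4/2 = 10

These correspond to all possible transitions between the 5 levels:
16 → 15, 16 → 14, 16 → 13, 16 → 12, 15 → 14, 15 → 13, 15 → 12, 14 → 13...

Each transition produces a photon with a unique energy (and thus wavelength). This count does not depend on Z.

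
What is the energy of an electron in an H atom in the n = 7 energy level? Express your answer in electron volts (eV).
-0.27767 eV

The energy levels of a hydrogen-like atom are given by:
E_n = -13.6057 eV / n²

For n = 7:
E_7 = -13.6057 eV / 7²
E_7 = -13.6057 eV / 49
E_7 = -0.27767 eV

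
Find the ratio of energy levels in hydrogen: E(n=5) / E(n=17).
11.56000

Using E_n = -13.6057 Z² / n² eV with Z = 1:

E_5 = -13.6057 / 5² = -13.6057 / 25 = -0.54422800000 eV
E_17 = -13.6057 / 17² = -13.6057 / 289 = -0.04707854671 eV

The ratio is:
E_5/E_17 = (-0.54422800000) / (-0.04707854671)
E_5/E_17 = (-13.6057/25) / (-13.6057/289)
E_5/E_17 = 289/25
E_5/E_17 = 11.56000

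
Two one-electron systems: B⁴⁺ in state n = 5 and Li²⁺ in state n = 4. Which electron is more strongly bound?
B⁴⁺ at n = 5 (E = -13.606 eV)

Using E_n = -13.6057 Z² / n² eV:

B⁴⁺ (Z = 5) at n = 5:
E = -13.6057 × 5² / 5² = -13.6057 × 25 / 25 = -13.605700 eV

Li²⁺ (Z = 3) at n = 4:
E = -13.6057 × 3² / 4² = -13.6057 × 9 / 16 = -7.653206 eV

Since -13.605700 eV < -7.653206 eV,
B⁴⁺ at n = 5 is more tightly bound (requires more energy to ionize).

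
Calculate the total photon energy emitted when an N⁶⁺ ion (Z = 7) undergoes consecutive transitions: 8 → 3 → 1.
656.26 eV

The energy levels of N⁶⁺ are E_n = -13.6057 × 7² / n² eV.

First transition (8 → 3):
ΔE₁ = |E_3 - E_8|
ΔE₁ = |-74.07547778 - (-10.41686406)| = 63.65861 eV

Second transition (3 → 1):
ΔE₂ = |E_1 - E_3|
ΔE₂ = |-666.67930000 - (-74.07547778)| = 592.60382 eV

Total energy released:
E_total = ΔE₁ + ΔE₂ = 63.65861 + 592.60382 = 656.26 eV

Note: This equals the direct transition 8 → 1: 656.26 eV ✓
Energy is conserved regardless of the path taken.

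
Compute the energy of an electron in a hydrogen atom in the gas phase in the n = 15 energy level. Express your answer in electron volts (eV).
-0.060 eV

The energy levels of a hydrogen-like atom are given by:
E_n = -13.6057 eV / n²

For n = 15:
E_15 = -13.6057 eV / 15²
E_15 = -13.6057 eV / 225
E_15 = -0.060 eV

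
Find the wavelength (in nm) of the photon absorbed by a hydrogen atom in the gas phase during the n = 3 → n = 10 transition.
901.251229 nm

First, find the transition energy using E_n = -13.6057 / n² eV:
E_3 = -13.6057 / 3² = -1.5117444444 eV
E_10 = -13.6057 / 10² = -0.1360570000 eV

Photon energy: |ΔE| = |E_10 - E_3| = 1.3756874444 eV

Convert to wavelength using E = hc/λ with hc = 1239.84 eV·nm:
λ = hc/E = 1239.84 eV·nm / 1.3756874444 eV
λ = 901.251229 nm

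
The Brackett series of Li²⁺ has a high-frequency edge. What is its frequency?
1.85e+15 Hz

The series limit corresponds to the transition from n = ∞ to n = 4.
This is the highest energy (shortest wavelength) transition in the Brackett series.

E_∞ = 0 eV
E_4 = -13.6057 × 3² / 4² = -7.65321 eV

Energy at series limit:
ΔE = E_∞ - E_4 = 0 - (-7.65321) = 7.65321 eV
E = 7.65321 eV × (1.602177 × 10⁻¹⁹ J/eV) = 1.2262e-18 J
f = E/h = 1.2262e-18 J / (6.62607 × 10⁻³⁴ J·s) = 1.85e+15 Hz

This energy equals the ionization energy from the n = 4 state of Li²⁺.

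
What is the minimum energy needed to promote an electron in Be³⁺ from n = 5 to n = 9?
6.02010 eV

The energy levels of a hydrogen-like atom are E_n = -13.6057 Z² eV / n².

Energy at n = 5: E_5 = -13.6057 × 4² / 5² = -8.70764800 eV
Energy at n = 9: E_9 = -13.6057 × 4² / 9² = -2.68754568 eV

The excitation energy is the difference:
ΔE = E_9 - E_5
ΔE = -2.68754568 - (-8.70764800)
ΔE = 6.02010 eV

Since this is positive, energy must be absorbed (photon absorption).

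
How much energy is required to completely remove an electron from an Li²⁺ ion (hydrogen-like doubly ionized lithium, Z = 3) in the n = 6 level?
3.401 eV

The ionization energy is the energy needed to remove the electron completely (n → ∞).

For a hydrogen-like ion with Z = 3, E_n = -13.6057 Z² / n² eV.

At n = 6: E_6 = -13.6057 × 3² / 6² = -3.401425 eV
At n = ∞: E_∞ = 0 eV

Ionization energy = E_∞ - E_6 = 0 - (-3.401425) = 3.401425 eV
Ionization energy ≈ 3.401 eV

This is also called the binding energy of the electron in state n = 6.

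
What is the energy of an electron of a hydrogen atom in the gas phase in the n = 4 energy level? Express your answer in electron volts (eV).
-0.85 eV

The energy levels of a hydrogen-like atom are given by:
E_n = -13.6057 eV / n²

For n = 4:
E_4 = -13.6057 eV / 4²
E_4 = -13.6057 eV / 16
E_4 = -0.85 eV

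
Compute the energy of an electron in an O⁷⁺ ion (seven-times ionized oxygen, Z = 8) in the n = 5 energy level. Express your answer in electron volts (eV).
-34.83059 eV

The energy levels of a hydrogen-like atom are given by:
E_n = -13.6057 Z² / n² eV  (with Z = 8 for O⁷⁺)

For n = 5:
E_5 = -13.6057 × 8² / 5²
E_5 = -13.6057 × 64 / 25
E_5 = -34.83059 eV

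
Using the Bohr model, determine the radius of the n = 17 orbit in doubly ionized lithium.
5.09774 nm (or 50.97740 Å)

The Bohr radius formula is:
r_n = n² a₀ / Z

where a₀ = 0.05291772 nm is the Bohr radius.

For Li²⁺ (Z = 3) at n = 17:
r_17 = 17² × 0.05291772 nm / 3
r_17 = 289 × 0.05291772 nm / 3
r_17 = 15.293221 nm / 3
r_17 = 5.09774 nm

The electron orbits at approximately 5.09774 nm from the nucleus.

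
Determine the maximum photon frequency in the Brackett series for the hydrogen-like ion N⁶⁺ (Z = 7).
1.01e+16 Hz

The series limit corresponds to the transition from n = ∞ to n = 4.
This is the highest energy (shortest wavelength) transition in the Brackett series.

E_∞ = 0 eV
E_4 = -13.6057 × 7² / 4² = -41.66745625 eV

Energy at series limit:
ΔE = E_∞ - E_4 = 0 - (-41.66745625) = 41.66745625 eV
E = 41.66745625 eV × (1.602177 × 10⁻¹⁹ J/eV) = 6.6759e-18 J
f = E/h = 6.6759e-18 J / (6.62607 × 10⁻³⁴ J·s) = 1.01e+16 Hz

This energy equals the ionization energy from the n = 4 state of N⁶⁺.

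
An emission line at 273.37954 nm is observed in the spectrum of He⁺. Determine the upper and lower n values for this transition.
n = 6 → n = 3

First, find the photon energy from the wavelength (hc = 1239.84 eV·nm):
E = hc/λ = 1239.84 eV·nm / 273.37954 nm = 4.5352333 eV

The energy levels of He⁺ satisfy E_n = -13.6057 × 2² / n² eV, so an emission n_i → n_f releases
ΔE = 13.6057 × 2² × (1/n_f² − 1/n_i²) eV.

Setting ΔE equal to the photon energy:
1/n_f² − 1/n_i² = 4.5352333 / (13.6057 × 2²) = 0.083333333

Since 1/n_i² must be positive, we need 1/n_f² > 0.083333333, i.e. n_f ≤ 3. For each allowed n_f, solve n_i = (1/n_f² − 0.083333333)^(−1/2) and check whether it is a whole number:
  n_f = 1: 1/n_i² = 1.000000000 − 0.083333333 = 0.916666667 → n_i = 1.044  (not an integer) ✗
  n_f = 2: 1/n_i² = 0.250000000 − 0.083333333 = 0.166666667 → n_i = 2.449  (not an integer) ✗
  n_f = 3: 1/n_i² = 0.111111111 − 0.083333333 = 0.027777778 → n_i = 6.000  → integer, n_i = 6 ✓

Only n_f = 3 gives an integer upper level, n_i = 6.

The transition is from n = 6 to n = 3 (emission).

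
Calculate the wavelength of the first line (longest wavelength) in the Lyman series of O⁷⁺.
1.89847 nm

The longest wavelength corresponds to the smallest energy transition in the series.
The Lyman series has all transitions ending at n_f = 1.

For O⁷⁺ (Z = 8), the first line (α-line) is the jump from n = 2 to n = 1:
E_2 = -13.6057 × 8² / 2² = -217.6912000 eV
E_1 = -13.6057 × 8² / 1² = -870.7648000 eV
ΔE = E_2 - E_1 = 653.0736000 eV

λ = hc/E = 1239.84 eV·nm / 653.0736000 eV
λ = 1.89847 nm

This is the α-line of the Lyman series in O⁷⁺.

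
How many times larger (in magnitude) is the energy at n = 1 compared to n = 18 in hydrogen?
324.000

Using E_n = -13.6057 Z² / n² eV with Z = 1:

E_1 = -13.6057 / 1² = -13.6057 / 1 = -13.605700000 eV
E_18 = -13.6057 / 18² = -13.6057 / 324 = -0.041992901 eV

The ratio is:
E_1/E_18 = (-13.605700000) / (-0.041992901)
E_1/E_18 = (-13.6057/1) / (-13.6057/324)
E_1/E_18 = 324/1
E_1/E_18 = 324.000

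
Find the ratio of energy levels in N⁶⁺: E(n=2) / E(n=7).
12.250000

Using E_n = -13.6057 Z² / n² eV with Z = 7:

E_2 = -13.6057 × 7² / 2² = -666.6793 / 4 = -166.669825000000 eV
E_7 = -13.6057 × 7² / 7² = -666.6793 / 49 = -13.605700000000 eV

The ratio is:
E_2/E_7 = (-166.669825000000) / (-13.605700000000)
E_2/E_7 = (-666.6793/4) / (-666.6793/49)
E_2/E_7 = 49/4
E_2/E_7 = 12.250000
(Note: the Z² factors cancel in the ratio.)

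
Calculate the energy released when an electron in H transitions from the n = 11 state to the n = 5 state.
0.431784 eV

The energy levels are E_n = -13.6057 eV / n².

Energy at n = 11: E_11 = -13.6057 / 11² = -0.112443802 eV
Energy at n = 5: E_5 = -13.6057 / 5² = -0.544228000 eV

For emission (electron falling to lower state), the photon energy is:
E_photon = E_11 - E_5 = |-0.112443802 - (-0.544228000)|
E_photon = 0.431784 eV

This energy is carried away by the emitted photon.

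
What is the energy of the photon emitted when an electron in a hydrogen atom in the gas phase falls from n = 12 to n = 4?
0.75587 eV

The energy levels are E_n = -13.6057 eV / n².

Energy at n = 12: E_12 = -13.6057 / 12² = -0.09448403 eV
Energy at n = 4: E_4 = -13.6057 / 4² = -0.85035625 eV

For emission (electron falling to lower state), the photon energy is:
E_photon = E_12 - E_4 = |-0.09448403 - (-0.85035625)|
E_photon = 0.75587 eV

This energy is carried away by the emitted photon.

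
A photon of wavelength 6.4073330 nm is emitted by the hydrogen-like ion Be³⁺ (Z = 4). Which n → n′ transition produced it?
n = 3 → n = 1

First, find the photon energy from the wavelength (hc = 1239.84 eV·nm):
E = hc/λ = 1239.84 eV·nm / 6.4073330 nm = 193.50329 eV

The energy levels of Be³⁺ satisfy E_n = -13.6057 × 4² / n² eV, so an emission n_i → n_f releases
ΔE = 13.6057 × 4² × (1/n_f² − 1/n_i²) eV.

Setting ΔE equal to the photon energy:
1/n_f² − 1/n_i² = 193.50329 / (13.6057 × 4²) = 0.88888889

Since 1/n_i² must be positive, we need 1/n_f² > 0.88888889, i.e. n_f ≤ 1. For each allowed n_f, solve n_i = (1/n_f² − 0.88888889)^(−1/2) and check whether it is a whole number:
  n_f = 1: 1/n_i² = 1.00000000 − 0.88888889 = 0.11111111 → n_i = 3.000  → integer, n_i = 3 ✓

Only n_f = 1 gives an integer upper level, n_i = 3.

The transition is from n = 3 to n = 1 (emission).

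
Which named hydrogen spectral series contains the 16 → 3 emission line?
Paschen series

The spectral series in hydrogen are named based on the final (lower) energy level:
- Lyman series: n_final = 1 (ultraviolet)
- Balmer series: n_final = 2 (visible/near-UV)
- Paschen series: n_final = 3 (infrared)
- Brackett series: n_final = 4 (infrared)
- Pfund series: n_final = 5 (far infrared)

Since this transition ends at n = 3, it belongs to the Paschen series.

For reference, this 16 → 3 line has photon energy
ΔE = 13.6057 eV × (1/3² - 1/16²) = 1.458597 eV,
corresponding to wavelength λ = hc/ΔE = 1239.84 eV·nm / 1.458597 eV = 850.02 nm in the infrared region.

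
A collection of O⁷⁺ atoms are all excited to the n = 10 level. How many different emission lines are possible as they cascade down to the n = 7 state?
6

The electron can occupy levels n = 7, 8, ..., 10 during de-excitation — that is m = 10 - 7 + 1 = 4 distinct levels.

The number of distinct spectral lines equals the number of ways to choose 2 of these m levels (each pair gives one possible emission transition):

Number of lines = m(m-1)/2 = 4×3/2 = 6

These correspond to all possible transitions between the 4 levels:
10 → 9, 10 → 8, 10 → 7, 9 → 8, 9 → 7, 8 → 7

Each transition produces a photon with a unique energy (and thus wavelength). This count does not depend on Z.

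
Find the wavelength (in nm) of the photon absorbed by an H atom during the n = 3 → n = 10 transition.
901.251 nm

First, find the transition energy using E_n = -13.6057 / n² eV:
E_3 = -13.6057 / 3² = -1.5117444 eV
E_10 = -13.6057 / 10² = -0.1360570 eV

Photon energy: |ΔE| = |E_10 - E_3| = 1.3756874 eV

Convert to wavelength using E = hc/λ with hc = 1239.84 eV·nm:
λ = hc/E = 1239.84 eV·nm / 1.3756874 eV
λ = 901.251 nm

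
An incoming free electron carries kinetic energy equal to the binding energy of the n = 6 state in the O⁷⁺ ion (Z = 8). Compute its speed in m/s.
2.92e+06 m/s (or 0.97298% of c)

The binding energy at n = 6 for O⁷⁺ is:
E_6 = -13.6057 × 8²/6² = -24.1879111 eV
|E_6| = 24.1879111 eV

Convert to Joules:
KE = 24.1879111 eV × (1.602177 × 10⁻¹⁹ J/eV) = 3.8753e-18 J

Using KE = ½mv²:
v = √(2·KE/m_e)
v = √(2 × 3.8753e-18 J / 9.10938 × 10⁻³¹ kg)
v = 2.92e+06 m/s

This is approximately 0.97298% the speed of light.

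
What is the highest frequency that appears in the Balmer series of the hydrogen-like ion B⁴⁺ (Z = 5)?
2.05615e+16 Hz

The series limit corresponds to the transition from n = ∞ to n = 2.
This is the highest energy (shortest wavelength) transition in the Balmer series.

E_∞ = 0 eV
E_2 = -13.6057 × 5² / 2² = -85.0356250 eV

Energy at series limit:
ΔE = E_∞ - E_2 = 0 - (-85.0356250) = 85.0356250 eV
E = 85.0356250 eV × (1.602177 × 10⁻¹⁹ J/eV) = 1.3624212e-17 J
f = E/h = 1.3624212e-17 J / (6.62607 × 10⁻³⁴ J·s) = 2.05615e+16 Hz

This energy equals the ionization energy from the n = 2 state of B⁴⁺.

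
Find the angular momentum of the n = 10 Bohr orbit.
1.055e-33 J·s (or 10ℏ)

In the Bohr model, angular momentum is quantized:
L = nℏ

where ℏ = h/(2π) = 1.05457e-34 J·s

For n = 10:
L = 10 × 1.05457e-34 J·s
L = 1.055e-33 J·s

This can also be written as L = 10ℏ.
The angular momentum is an integer multiple of the reduced Planck constant.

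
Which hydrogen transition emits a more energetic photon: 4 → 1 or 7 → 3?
4 → 1

Calculate the energy for each transition:

Transition 4 → 1:
ΔE₁ = |E_1 - E_4| = |-13.6057/1² - (-13.6057/4²)|
ΔE₁ = |-13.60570000 - (-0.85035625)| = 12.75534 eV

Transition 7 → 3:
ΔE₂ = |E_3 - E_7| = |-13.6057/3² - (-13.6057/7²)|
ΔE₂ = |-1.51174444 - (-0.27766735)| = 1.23408 eV

Since 12.75534 eV > 1.23408 eV, the transition 4 → 1 emits the more energetic photon.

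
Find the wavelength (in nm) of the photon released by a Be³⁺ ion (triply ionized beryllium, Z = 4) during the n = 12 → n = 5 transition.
172.30 nm

First, find the transition energy using E_n = -13.6057 Z² / n² eV:
E_12 = -13.6057 × 4² / 12² = -1.511744 eV
E_5 = -13.6057 × 4² / 5² = -8.707648 eV

Photon energy: |ΔE| = |E_5 - E_12| = 7.195904 eV

Convert to wavelength using E = hc/λ with hc = 1239.84 eV·nm:
λ = hc/E = 1239.84 eV·nm / 7.195904 eV
λ = 172.30 nm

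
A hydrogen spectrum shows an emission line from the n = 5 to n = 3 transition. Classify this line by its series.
Paschen series

The spectral series in hydrogen are named based on the final (lower) energy level:
- Lyman series: n_final = 1 (ultraviolet)
- Balmer series: n_final = 2 (visible/near-UV)
- Paschen series: n_final = 3 (infrared)
- Brackett series: n_final = 4 (infrared)
- Pfund series: n_final = 5 (far infrared)

Since this transition ends at n = 3, it belongs to the Paschen series.

For reference, this 5 → 3 line has photon energy
ΔE = 13.6057 eV × (1/3² - 1/5²) = 0.96751644444 eV,
corresponding to wavelength λ = hc/ΔE = 1239.84 eV·nm / 0.96751644444 eV = 1281.46659 nm in the infrared region.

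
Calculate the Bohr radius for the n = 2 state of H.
0.21167 nm (or 2.11671 Å)

The Bohr radius formula is:
r_n = n² a₀ / Z

where a₀ = 0.05291772 nm is the Bohr radius.

For H (Z = 1) at n = 2:
r_2 = 2² × 0.05291772 nm / 1
r_2 = 4 × 0.05291772 nm / 1
r_2 = 0.211671 nm / 1
r_2 = 0.21167 nm

The electron orbits at approximately 0.21167 nm from the nucleus.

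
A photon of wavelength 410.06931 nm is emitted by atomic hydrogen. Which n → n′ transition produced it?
n = 6 → n = 2

First, find the photon energy from the wavelength (hc = 1239.84 eV·nm):
E = hc/λ = 1239.84 eV·nm / 410.06931 nm = 3.0234889 eV

The energy levels of hydrogen satisfy E_n = -13.6057 / n² eV, so an emission n_i → n_f releases
ΔE = 13.6057 × (1/n_f² − 1/n_i²) eV.

Setting ΔE equal to the photon energy:
1/n_f² − 1/n_i² = 3.0234889 / 13.6057 = 0.22222222

Since 1/n_i² must be positive, we need 1/n_f² > 0.22222222, i.e. n_f ≤ 2. For each allowed n_f, solve n_i = (1/n_f² − 0.22222222)^(−1/2) and check whether it is a whole number:
  n_f = 1: 1/n_i² = 1.00000000 − 0.22222222 = 0.77777778 → n_i = 1.134  (not an integer) ✗
  n_f = 2: 1/n_i² = 0.25000000 − 0.22222222 = 0.02777778 → n_i = 6.000  → integer, n_i = 6 ✓

Only n_f = 2 gives an integer upper level, n_i = 6.

The transition is from n = 6 to n = 2 (emission).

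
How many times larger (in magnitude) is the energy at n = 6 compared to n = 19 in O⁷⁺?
10.028

Using E_n = -13.6057 Z² / n² eV with Z = 8:

E_6 = -13.6057 × 8² / 6² = -870.7648 / 36 = -24.187911111 eV
E_19 = -13.6057 × 8² / 19² = -870.7648 / 361 = -2.412090859 eV

The ratio is:
E_6/E_19 = (-24.187911111) / (-2.412090859)
E_6/E_19 = (-870.7648/36) / (-870.7648/361)
E_6/E_19 = 361/36
E_6/E_19 = 10.028
(Note: the Z² factors cancel in the ratio.)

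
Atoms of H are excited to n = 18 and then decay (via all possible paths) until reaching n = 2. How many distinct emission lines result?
136

The electron can occupy levels n = 2, 3, ..., 18 during de-excitation — that is m = 18 - 2 + 1 = 17 distinct levels.

The number of distinct spectral lines equals the number of ways to choose 2 of these m levels (each pair gives one possible emission transition):

Number of lines = m(m-1)/2 = 17×16/2 = 136

These correspond to all possible transitions between the 17 levels:
18 → 17, 18 → 16, 18 → 15, 18 → 14, 18 → 13, 18 → 12, 18 → 11, 18 → 10...

Each transition produces a photon with a unique energy (and thus wavelength). This count does not depend on Z.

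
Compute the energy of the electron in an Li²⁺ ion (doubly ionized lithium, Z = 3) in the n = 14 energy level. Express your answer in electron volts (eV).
-0.624752 eV

The energy levels of a hydrogen-like atom are given by:
E_n = -13.6057 Z² / n² eV  (with Z = 3 for Li²⁺)

For n = 14:
E_14 = -13.6057 × 3² / 14²
E_14 = -13.6057 × 9 / 196
E_14 = -0.624752 eV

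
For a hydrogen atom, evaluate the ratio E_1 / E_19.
361.00000

Using E_n = -13.6057 Z² / n² eV with Z = 1:

E_1 = -13.6057 / 1² = -13.6057 / 1 = -13.60570000000 eV
E_19 = -13.6057 / 19² = -13.6057 / 361 = -0.03768891967 eV

The ratio is:
E_1/E_19 = (-13.60570000000) / (-0.03768891967)
E_1/E_19 = (-13.6057/1) / (-13.6057/361)
E_1/E_19 = 361/1
E_1/E_19 = 361.00000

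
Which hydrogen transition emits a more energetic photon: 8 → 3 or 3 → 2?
3 → 2

Calculate the energy for each transition:

Transition 8 → 3:
ΔE₁ = |E_3 - E_8| = |-13.6057/3² - (-13.6057/8²)|
ΔE₁ = |-1.5117444444 - (-0.2125890625)| = 1.2991554 eV

Transition 3 → 2:
ΔE₂ = |E_2 - E_3| = |-13.6057/2² - (-13.6057/3²)|
ΔE₂ = |-3.4014250000 - (-1.5117444444)| = 1.8896806 eV

Since 1.8896806 eV > 1.2991554 eV, the transition 3 → 2 emits the more energetic photon.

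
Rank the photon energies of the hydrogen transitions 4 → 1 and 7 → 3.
4 → 1

Calculate the energy for each transition:

Transition 4 → 1:
ΔE₁ = |E_1 - E_4| = |-13.6057/1² - (-13.6057/4²)|
ΔE₁ = |-13.605700000000 - (-0.850356250000)| = 12.755343750 eV

Transition 7 → 3:
ΔE₂ = |E_3 - E_7| = |-13.6057/3² - (-13.6057/7²)|
ΔE₂ = |-1.511744444444 - (-0.277667346939)| = 1.234077098 eV

Since 12.755343750 eV > 1.234077098 eV, the transition 4 → 1 emits the more energetic photon.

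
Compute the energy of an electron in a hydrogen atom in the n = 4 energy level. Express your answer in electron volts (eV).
-0.85036 eV

The energy levels of a hydrogen-like atom are given by:
E_n = -13.6057 eV / n²

For n = 4:
E_4 = -13.6057 eV / 4²
E_4 = -13.6057 eV / 16
E_4 = -0.85036 eV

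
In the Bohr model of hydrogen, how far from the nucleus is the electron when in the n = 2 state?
0.211671 nm (or 2.116709 Å)

The Bohr radius formula is:
r_n = n² a₀ / Z

where a₀ = 0.052917721 nm is the Bohr radius.

For H (Z = 1) at n = 2:
r_2 = 2² × 0.052917721 nm / 1
r_2 = 4 × 0.052917721 nm / 1
r_2 = 0.2116709 nm / 1
r_2 = 0.211671 nm

The electron orbits at approximately 0.211671 nm from the nucleus.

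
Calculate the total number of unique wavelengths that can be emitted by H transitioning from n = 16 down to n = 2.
105

The electron can occupy levels n = 2, 3, ..., 16 during de-excitation — that is m = 16 - 2 + 1 = 15 distinct levels.

The number of distinct spectral lines equals the number of ways to choose 2 of these m levels (each pair gives one possible emission transition):

Number of lines = m(m-1)/2 = 15×14/2 = 105

These correspond to all possible transitions between the 15 levels:
16 → 15, 16 → 14, 16 → 13, 16 → 12, 16 → 11, 16 → 10, 16 → 9, 16 → 8...

Each transition produces a photon with a unique energy (and thus wavelength). This count does not depend on Z.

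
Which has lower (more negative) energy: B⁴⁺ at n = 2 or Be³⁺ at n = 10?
B⁴⁺ at n = 2 (E = -85.0356 eV)

Using E_n = -13.6057 Z² / n² eV:

B⁴⁺ (Z = 5) at n = 2:
E = -13.6057 × 5² / 2² = -13.6057 × 25 / 4 = -85.0356250 eV

Be³⁺ (Z = 4) at n = 10:
E = -13.6057 × 4² / 10² = -13.6057 × 16 / 100 = -2.1769120 eV

Since -85.0356250 eV < -2.1769120 eV,
B⁴⁺ at n = 2 is more tightly bound (requires more energy to ionize).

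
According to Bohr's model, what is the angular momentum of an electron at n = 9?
9.491e-34 J·s (or 9ℏ)

In the Bohr model, angular momentum is quantized:
L = nℏ

where ℏ = h/(2π) = 1.05457e-34 J·s

For n = 9:
L = 9 × 1.05457e-34 J·s
L = 9.491e-34 J·s

This can also be written as L = 9ℏ.
The angular momentum is an integer multiple of the reduced Planck constant.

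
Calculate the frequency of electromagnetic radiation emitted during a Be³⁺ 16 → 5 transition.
1.89989e+15 Hz

First, find the transition energy:
E_16 = -13.6057 × 4² / 16² = -0.85035625 eV
E_5 = -13.6057 × 4² / 5² = -8.70764800 eV
|ΔE| = |E_5 - E_16| = 7.85729175 eV

Convert to Joules: E = 7.85729175 eV × (1.602177 × 10⁻¹⁹ J/eV) = 1.2588772e-18 J

Using E = hf:
f = E/h = 1.2588772e-18 J / (6.62607 × 10⁻³⁴ J·s)
f = 1.89989e+15 Hz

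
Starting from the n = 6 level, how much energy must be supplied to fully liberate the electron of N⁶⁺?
18.519 eV

The ionization energy is the energy needed to remove the electron completely (n → ∞).

For a hydrogen-like ion with Z = 7, E_n = -13.6057 Z² / n² eV.

At n = 6: E_6 = -13.6057 × 7² / 6² = -18.518869 eV
At n = ∞: E_∞ = 0 eV

Ionization energy = E_∞ - E_6 = 0 - (-18.518869) = 18.518869 eV
Ionization energy ≈ 18.519 eV

This is also called the binding energy of the electron in state n = 6.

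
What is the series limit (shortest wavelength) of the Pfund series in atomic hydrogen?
2278.16 nm

The series limit corresponds to the transition from n = ∞ to n = 5.
This is the highest energy (shortest wavelength) transition in the Pfund series.

E_∞ = 0 eV
E_5 = -13.6057 / 5² = -0.54422800 eV

Energy at series limit:
ΔE = E_∞ - E_5 = 0 - (-0.54422800) = 0.54422800 eV
λ = hc/E = 1239.84 eV·nm / 0.54422800 eV = 2278.16 nm

This energy equals the ionization energy from the n = 5 state of hydrogen.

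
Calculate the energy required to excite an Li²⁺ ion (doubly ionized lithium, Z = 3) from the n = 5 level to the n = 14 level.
4.273300 eV

The energy levels of a hydrogen-like atom are E_n = -13.6057 Z² eV / n².

Energy at n = 5: E_5 = -13.6057 × 3² / 5² = -4.898052000 eV
Energy at n = 14: E_14 = -13.6057 × 3² / 14² = -0.624751531 eV

The excitation energy is the difference:
ΔE = E_14 - E_5
ΔE = -0.624751531 - (-4.898052000)
ΔE = 4.273300 eV

Since this is positive, energy must be absorbed (photon absorption).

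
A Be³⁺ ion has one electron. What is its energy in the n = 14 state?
-1.11 eV

For hydrogen-like ions, the energy levels scale with Z²:
E_n = -13.6057 Z² / n² eV

For Be³⁺ (Z = 4) at n = 14:
E_14 = -13.6057 × 4² / 14²
E_14 = -13.6057 × 16 / 196
E_14 = -217.6912 / 196
E_14 = -1.11 eV

The energy is 16 times more negative than hydrogen at the same n due to the stronger nuclear charge.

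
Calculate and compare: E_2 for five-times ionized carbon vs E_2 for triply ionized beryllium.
C⁵⁺ at n = 2 (E = -122.451 eV)

Using E_n = -13.6057 Z² / n² eV:

C⁵⁺ (Z = 6) at n = 2:
E = -13.6057 × 6² / 2² = -13.6057 × 36 / 4 = -122.451300 eV

Be³⁺ (Z = 4) at n = 2:
E = -13.6057 × 4² / 2² = -13.6057 × 16 / 4 = -54.422800 eV

Since -122.451300 eV < -54.422800 eV,
C⁵⁺ at n = 2 is more tightly bound (requires more energy to ionize).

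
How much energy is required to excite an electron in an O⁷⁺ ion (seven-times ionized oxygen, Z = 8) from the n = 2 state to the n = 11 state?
210.495 eV

The energy levels of a hydrogen-like atom are E_n = -13.6057 Z² eV / n².

Energy at n = 2: E_2 = -13.6057 × 8² / 2² = -217.691200 eV
Energy at n = 11: E_11 = -13.6057 × 8² / 11² = -7.196403 eV

The excitation energy is the difference:
ΔE = E_11 - E_2
ΔE = -7.196403 - (-217.691200)
ΔE = 210.495 eV

Since this is positive, energy must be absorbed (photon absorption).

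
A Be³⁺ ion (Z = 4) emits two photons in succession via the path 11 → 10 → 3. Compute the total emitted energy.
22.389 eV

The energy levels of Be³⁺ are E_n = -13.6057 × 4² / n² eV.

First transition (11 → 10):
ΔE₁ = |E_10 - E_11|
ΔE₁ = |-2.176912000 - (-1.799100826)| = 0.377811 eV

Second transition (10 → 3):
ΔE₂ = |E_3 - E_10|
ΔE₂ = |-24.187911111 - (-2.176912000)| = 22.010999 eV

Total energy released:
E_total = ΔE₁ + ΔE₂ = 0.377811 + 22.010999 = 22.389 eV

Note: This equals the direct transition 11 → 3: 22.389 eV ✓
Energy is conserved regardless of the path taken.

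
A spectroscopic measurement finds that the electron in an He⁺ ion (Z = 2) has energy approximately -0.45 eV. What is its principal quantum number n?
n = 11

The exact energy levels follow E_n = -13.6057 Z² / n² eV with Z = 2.

The measured value (-0.45 eV) is reported to only 2 significant figures, so we must test candidate n values and see which one matches to that precision.

Candidate energies:
  n = 9:  E = -13.6057 × 2² / 9² = -0.67189 eV
  n = 10:  E = -13.6057 × 2² / 10² = -0.54423 eV
  n = 11:  E = -13.6057 × 2² / 11² = -0.44978 eV  ← matches
  n = 12:  E = -13.6057 × 2² / 12² = -0.37794 eV
  n = 13:  E = -13.6057 × 2² / 13² = -0.32203 eV

Checking against the measurement of -0.45 eV (2 sig figs), only n = 11 agrees:
E_11 = -0.44978 eV, which rounds to -0.45 eV ✓

Therefore n = 11.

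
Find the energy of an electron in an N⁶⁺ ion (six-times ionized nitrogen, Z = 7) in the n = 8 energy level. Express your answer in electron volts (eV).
-10.416864 eV

The energy levels of a hydrogen-like atom are given by:
E_n = -13.6057 Z² / n² eV  (with Z = 7 for N⁶⁺)

For n = 8:
E_8 = -13.6057 × 7² / 8²
E_8 = -13.6057 × 49 / 64
E_8 = -10.416864 eV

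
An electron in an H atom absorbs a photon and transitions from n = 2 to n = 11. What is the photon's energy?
3.29 eV

The energy levels of a hydrogen-like atom are E_n = -13.6057 eV / n².

Energy at n = 2: E_2 = -13.6057 / 2² = -3.40143 eV
Energy at n = 11: E_11 = -13.6057 / 11² = -0.11244 eV

The excitation energy is the difference:
ΔE = E_11 - E_2
ΔE = -0.11244 - (-3.40143)
ΔE = 3.29 eV

Since this is positive, energy must be absorbed (photon absorption).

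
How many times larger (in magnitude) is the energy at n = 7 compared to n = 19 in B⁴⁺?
7.36735

Using E_n = -13.6057 Z² / n² eV with Z = 5:

E_7 = -13.6057 × 5² / 7² = -340.1425 / 49 = -6.94168367347 eV
E_19 = -13.6057 × 5² / 19² = -340.1425 / 361 = -0.94222299169 eV

The ratio is:
E_7/E_19 = (-6.94168367347) / (-0.94222299169)
E_7/E_19 = (-340.1425/49) / (-340.1425/361)
E_7/E_19 = 361/49
E_7/E_19 = 7.36735
(Note: the Z² factors cancel in the ratio.)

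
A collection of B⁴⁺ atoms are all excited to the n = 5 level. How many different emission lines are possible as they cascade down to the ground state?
10

The electron can occupy levels n = 1, 2, ..., 5 during de-excitation — that is m = 5 - 1 + 1 = 5 distinct levels.

The number of distinct spectral lines equals the number of ways to choose 2 of these m levels (each pair gives one possible emission transition):

Number of lines = m(m-1)/2 = 5×4/2 = 10

These correspond to all possible transitions between the 5 levels:
5 → 4, 5 → 3, 5 → 2, 5 → 1, 4 → 3, 4 → 2, 4 → 1, 3 → 2...

Each transition produces a photon with a unique energy (and thus wavelength). This count does not depend on Z.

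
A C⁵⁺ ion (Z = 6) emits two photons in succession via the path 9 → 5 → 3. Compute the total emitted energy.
48.38 eV

The energy levels of C⁵⁺ are E_n = -13.6057 × 6² / n² eV.

First transition (9 → 5):
ΔE₁ = |E_5 - E_9|
ΔE₁ = |-19.59220800 - (-6.04697778)| = 13.54523 eV

Second transition (5 → 3):
ΔE₂ = |E_3 - E_5|
ΔE₂ = |-54.42280000 - (-19.59220800)| = 34.83059 eV

Total energy released:
E_total = ΔE₁ + ΔE₂ = 13.54523 + 34.83059 = 48.38 eV

Note: This equals the direct transition 9 → 3: 48.38 eV ✓
Energy is conserved regardless of the path taken.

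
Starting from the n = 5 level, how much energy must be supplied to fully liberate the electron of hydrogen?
0.544 eV

The ionization energy is the energy needed to remove the electron completely (n → ∞).

For hydrogen, E_n = -13.6057 eV / n².

At n = 5: E_5 = -13.6057 / 5² = -0.544228 eV
At n = ∞: E_∞ = 0 eV

Ionization energy = E_∞ - E_5 = 0 - (-0.544228) = 0.544228 eV
Ionization energy ≈ 0.544 eV

This is also called the binding energy of the electron in state n = 5.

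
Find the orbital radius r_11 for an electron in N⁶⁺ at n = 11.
0.9147 nm (or 9.1472 Å)

The Bohr radius formula is:
r_n = n² a₀ / Z

where a₀ = 0.0529177 nm is the Bohr radius.

For N⁶⁺ (Z = 7) at n = 11:
r_11 = 11² × 0.0529177 nm / 7
r_11 = 121 × 0.0529177 nm / 7
r_11 = 6.40304 nm / 7
r_11 = 0.9147 nm

The electron orbits at approximately 0.9147 nm from the nucleus.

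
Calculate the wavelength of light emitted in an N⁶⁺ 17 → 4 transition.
31.4995 nm

First, find the transition energy using E_n = -13.6057 Z² / n² eV:
E_17 = -13.6057 × 7² / 17² = -2.306849 eV
E_4 = -13.6057 × 7² / 4² = -41.667456 eV

Photon energy: |ΔE| = |E_4 - E_17| = 39.360607 eV

Convert to wavelength using E = hc/λ with hc = 1239.84 eV·nm:
λ = hc/E = 1239.84 eV·nm / 39.360607 eV
λ = 31.4995 nm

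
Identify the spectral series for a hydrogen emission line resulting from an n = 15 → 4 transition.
Brackett series

The spectral series in hydrogen are named based on the final (lower) energy level:
- Lyman series: n_final = 1 (ultraviolet)
- Balmer series: n_final = 2 (visible/near-UV)
- Paschen series: n_final = 3 (infrared)
- Brackett series: n_final = 4 (infrared)
- Pfund series: n_final = 5 (far infrared)

Since this transition ends at n = 4, it belongs to the Brackett series.

For reference, this 15 → 4 line has photon energy
ΔE = 13.6057 eV × (1/4² - 1/15²) = 0.78988647222 eV,
corresponding to wavelength λ = hc/ΔE = 1239.84 eV·nm / 0.78988647222 eV = 1569.64329 nm in the infrared region.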